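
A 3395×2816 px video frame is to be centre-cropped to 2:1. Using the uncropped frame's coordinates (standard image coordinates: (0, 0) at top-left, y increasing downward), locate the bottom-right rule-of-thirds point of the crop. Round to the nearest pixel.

3395/2816 < 2/1, so the 2:1 crop keeps the full width 3395 and trims height to 3395 × 1/2 = 1697.50 px.
Top offset = (2816 − 1697.50)/2 = 559.25 px; left offset = 0.
Bottom-right is two-thirds across and two-thirds down within the crop:
x = 0.00 + 2 × 3395.00/3 ≈ 2263; y = 559.25 + 2 × 1697.50/3 ≈ 1691.

x = 2263 px, y = 1691 px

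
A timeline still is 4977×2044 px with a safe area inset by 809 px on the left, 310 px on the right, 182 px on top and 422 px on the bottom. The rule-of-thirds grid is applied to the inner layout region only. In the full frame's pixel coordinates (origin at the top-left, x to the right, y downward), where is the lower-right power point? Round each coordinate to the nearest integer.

(3381, 1142)

Content width = 4977 − 809 − 310 = 3858 px; content height = 2044 − 182 − 422 = 1440 px.
Lower-right is two-thirds across and two-thirds down within the inner layout region.
x = 809 + 2 × 3858/3 = 809 + 2572.00 ≈ 3381
y = 182 + 2 × 1440/3 = 182 + 960.00 ≈ 1142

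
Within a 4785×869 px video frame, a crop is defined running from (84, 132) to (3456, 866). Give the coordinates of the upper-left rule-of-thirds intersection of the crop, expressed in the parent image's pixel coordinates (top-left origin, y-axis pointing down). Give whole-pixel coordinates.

Crop width = 3456 − 84 = 3372 px; one third is 1124.00 px.
Crop height = 866 − 132 = 734 px; one third is 244.67 px.
The upper-left point is one-third across and one-third down within the crop:
x = 84 + 1 × 1124.00 ≈ 1208; y = 132 + 1 × 244.67 ≈ 377.

x = 1208 px, y = 377 px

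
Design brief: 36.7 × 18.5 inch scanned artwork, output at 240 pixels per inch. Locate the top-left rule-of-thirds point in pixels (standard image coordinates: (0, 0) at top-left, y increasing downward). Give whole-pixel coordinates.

In pixels the canvas is 36.7 × 240 = 8808 wide and 18.5 × 240 = 4440 tall.
The top-left point is one-third across and one-third down:
x = 1 × 8808/3 ≈ 2936; y = 1 × 4440/3 ≈ 1480.

(2936, 1480)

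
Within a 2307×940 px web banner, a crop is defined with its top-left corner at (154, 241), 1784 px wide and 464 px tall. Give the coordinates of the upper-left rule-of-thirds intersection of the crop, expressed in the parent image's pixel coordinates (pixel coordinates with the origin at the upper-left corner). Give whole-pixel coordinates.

(749, 396)

One third of the crop width 1784 is 594.67 px.
One third of the crop height 464 is 154.67 px.
The upper-left point is one-third across and one-third down within the crop:
x = 154 + 1 × 594.67 ≈ 749; y = 241 + 1 × 154.67 ≈ 396.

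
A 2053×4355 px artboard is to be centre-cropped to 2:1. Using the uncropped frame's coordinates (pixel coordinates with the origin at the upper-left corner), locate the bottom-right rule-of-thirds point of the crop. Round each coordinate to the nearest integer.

(1369, 2349)

2053/4355 < 2/1, so the 2:1 crop keeps the full width 2053 and trims height to 2053 × 1/2 = 1026.50 px.
Top offset = (4355 − 1026.50)/2 = 1664.25 px; left offset = 0.
Bottom-right is two-thirds across and two-thirds down within the crop:
x = 0.00 + 2 × 2053.00/3 ≈ 1369; y = 1664.25 + 2 × 1026.50/3 ≈ 2349.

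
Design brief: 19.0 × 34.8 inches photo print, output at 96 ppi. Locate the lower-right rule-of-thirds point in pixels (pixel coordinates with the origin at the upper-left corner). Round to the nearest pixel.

x = 1216 px, y = 2227 px

In pixels the canvas is 19.0 × 96 = 1824 wide and 34.8 × 96 = 3340.8 tall.
The lower-right point is two-thirds across and two-thirds down:
x = 2 × 1824/3 ≈ 1216; y = 2 × 3340.8/3 ≈ 2227.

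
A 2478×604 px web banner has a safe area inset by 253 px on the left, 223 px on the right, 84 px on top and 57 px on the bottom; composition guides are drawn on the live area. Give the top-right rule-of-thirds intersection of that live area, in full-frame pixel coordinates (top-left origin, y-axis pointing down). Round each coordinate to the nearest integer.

(1588, 238)

Content width = 2478 − 253 − 223 = 2002 px; content height = 604 − 84 − 57 = 463 px.
Top-right is two-thirds across and one-third down within the live area.
x = 253 + 2 × 2002/3 = 253 + 1334.67 ≈ 1588
y = 84 + 1 × 463/3 = 84 + 154.33 ≈ 238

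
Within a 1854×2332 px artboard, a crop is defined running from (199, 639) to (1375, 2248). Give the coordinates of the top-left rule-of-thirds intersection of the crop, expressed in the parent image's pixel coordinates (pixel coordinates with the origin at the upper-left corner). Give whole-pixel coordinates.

Crop width = 1375 − 199 = 1176 px; one third is 392.00 px.
Crop height = 2248 − 639 = 1609 px; one third is 536.33 px.
The top-left point is one-third across and one-third down within the crop:
x = 199 + 1 × 392.00 ≈ 591; y = 639 + 1 × 536.33 ≈ 1175.

x = 591 px, y = 1175 px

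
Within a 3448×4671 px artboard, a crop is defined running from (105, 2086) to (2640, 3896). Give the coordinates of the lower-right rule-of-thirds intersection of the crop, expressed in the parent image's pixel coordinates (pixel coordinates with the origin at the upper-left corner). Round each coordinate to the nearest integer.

Crop width = 2640 − 105 = 2535 px; one third is 845.00 px.
Crop height = 3896 − 2086 = 1810 px; one third is 603.33 px.
The lower-right point is two-thirds across and two-thirds down within the crop:
x = 105 + 2 × 845.00 ≈ 1795; y = 2086 + 2 × 603.33 ≈ 3293.

x = 1795 px, y = 3293 px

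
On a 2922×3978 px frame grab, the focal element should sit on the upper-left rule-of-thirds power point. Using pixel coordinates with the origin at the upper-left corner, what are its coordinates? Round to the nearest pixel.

The upper-left point sits one-third of the way across and one-third of the way down.
x = 1 × 2922/3 ≈ 974; y = 1 × 3978/3 ≈ 1326.

(974, 1326)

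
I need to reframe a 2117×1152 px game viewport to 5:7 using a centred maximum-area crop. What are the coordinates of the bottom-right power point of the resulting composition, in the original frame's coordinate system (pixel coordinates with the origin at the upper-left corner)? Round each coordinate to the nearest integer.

(1196, 768)

2117/1152 > 5/7, so the 5:7 crop keeps the full height 1152 and trims width to 1152 × 5/7 = 822.86 px.
Left offset = (2117 − 822.86)/2 = 647.07 px; top offset = 0.
Bottom-right is two-thirds across and two-thirds down within the crop:
x = 647.07 + 2 × 822.86/3 ≈ 1196; y = 0.00 + 2 × 1152.00/3 ≈ 768.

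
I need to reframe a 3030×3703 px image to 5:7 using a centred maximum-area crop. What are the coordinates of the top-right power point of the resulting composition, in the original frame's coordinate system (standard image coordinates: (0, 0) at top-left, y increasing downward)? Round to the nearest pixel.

3030/3703 > 5/7, so the 5:7 crop keeps the full height 3703 and trims width to 3703 × 5/7 = 2645.00 px.
Left offset = (3030 − 2645.00)/2 = 192.50 px; top offset = 0.
Top-right is two-thirds across and one-third down within the crop:
x = 192.50 + 2 × 2645.00/3 ≈ 1956; y = 0.00 + 1 × 3703.00/3 ≈ 1234.

x = 1956 px, y = 1234 px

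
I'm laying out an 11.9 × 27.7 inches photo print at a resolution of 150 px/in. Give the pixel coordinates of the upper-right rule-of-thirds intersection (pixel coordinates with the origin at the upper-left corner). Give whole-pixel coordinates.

(1190, 1385)

In pixels the canvas is 11.9 × 150 = 1785 wide and 27.7 × 150 = 4155 tall.
The upper-right point is two-thirds across and one-third down:
x = 2 × 1785/3 ≈ 1190; y = 1 × 4155/3 ≈ 1385.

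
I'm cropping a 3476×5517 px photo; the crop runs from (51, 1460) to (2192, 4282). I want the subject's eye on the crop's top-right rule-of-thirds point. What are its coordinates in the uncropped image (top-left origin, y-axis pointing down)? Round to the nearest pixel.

(1478, 2401)

Crop width = 2192 − 51 = 2141 px; one third is 713.67 px.
Crop height = 4282 − 1460 = 2822 px; one third is 940.67 px.
The top-right point is two-thirds across and one-third down within the crop:
x = 51 + 2 × 713.67 ≈ 1478; y = 1460 + 1 × 940.67 ≈ 2401.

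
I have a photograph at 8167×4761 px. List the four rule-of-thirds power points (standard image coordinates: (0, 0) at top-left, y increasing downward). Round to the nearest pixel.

One third of 8167 is 2722.33; one third of 4761 is 1587.
Vertical third lines at x = 2722 and x = 5445; horizontal third lines at y = 1587 and y = 3174.

(2722, 1587), (5445, 1587), (2722, 3174), (5445, 3174)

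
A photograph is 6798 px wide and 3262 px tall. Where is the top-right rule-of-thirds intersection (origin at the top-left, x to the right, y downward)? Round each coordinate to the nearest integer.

The top-right point sits two-thirds of the way across and one-third of the way down.
x = 2 × 6798/3 ≈ 4532; y = 1 × 3262/3 ≈ 1087.

x = 4532 px, y = 1087 px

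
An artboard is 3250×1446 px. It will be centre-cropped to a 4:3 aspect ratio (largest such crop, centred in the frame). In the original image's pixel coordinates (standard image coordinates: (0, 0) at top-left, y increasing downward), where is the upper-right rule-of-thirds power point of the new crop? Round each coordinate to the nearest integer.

3250/1446 > 4/3, so the 4:3 crop keeps the full height 1446 and trims width to 1446 × 4/3 = 1928.00 px.
Left offset = (3250 − 1928.00)/2 = 661.00 px; top offset = 0.
Upper-right is two-thirds across and one-third down within the crop:
x = 661.00 + 2 × 1928.00/3 ≈ 1946; y = 0.00 + 1 × 1446.00/3 ≈ 482.

(1946, 482)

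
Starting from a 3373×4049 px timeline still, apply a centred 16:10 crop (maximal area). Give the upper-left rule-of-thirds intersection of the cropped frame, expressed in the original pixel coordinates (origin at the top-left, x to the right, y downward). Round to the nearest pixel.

3373/4049 < 16/10, so the 16:10 crop keeps the full width 3373 and trims height to 3373 × 10/16 = 2108.12 px.
Top offset = (4049 − 2108.12)/2 = 970.44 px; left offset = 0.
Upper-left is one-third across and one-third down within the crop:
x = 0.00 + 1 × 3373.00/3 ≈ 1124; y = 970.44 + 1 × 2108.12/3 ≈ 1673.

x = 1124 px, y = 1673 px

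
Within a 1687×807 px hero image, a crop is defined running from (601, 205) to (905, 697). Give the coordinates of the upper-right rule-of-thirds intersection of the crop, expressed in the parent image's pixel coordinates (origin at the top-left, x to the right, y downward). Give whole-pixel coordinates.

x = 804 px, y = 369 px

Crop width = 905 − 601 = 304 px; one third is 101.33 px.
Crop height = 697 − 205 = 492 px; one third is 164.00 px.
The upper-right point is two-thirds across and one-third down within the crop:
x = 601 + 2 × 101.33 ≈ 804; y = 205 + 1 × 164.00 ≈ 369.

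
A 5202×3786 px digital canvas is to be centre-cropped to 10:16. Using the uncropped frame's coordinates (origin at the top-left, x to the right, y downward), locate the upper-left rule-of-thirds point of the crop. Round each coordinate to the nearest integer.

5202/3786 > 10/16, so the 10:16 crop keeps the full height 3786 and trims width to 3786 × 10/16 = 2366.25 px.
Left offset = (5202 − 2366.25)/2 = 1417.88 px; top offset = 0.
Upper-left is one-third across and one-third down within the crop:
x = 1417.88 + 1 × 2366.25/3 ≈ 2207; y = 0.00 + 1 × 3786.00/3 ≈ 1262.

x = 2207 px, y = 1262 px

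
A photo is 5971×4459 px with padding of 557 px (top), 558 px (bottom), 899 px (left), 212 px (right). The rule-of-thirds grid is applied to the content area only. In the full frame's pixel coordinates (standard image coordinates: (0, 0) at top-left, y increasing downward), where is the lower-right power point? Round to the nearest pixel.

Content width = 5971 − 899 − 212 = 4860 px; content height = 4459 − 557 − 558 = 3344 px.
Lower-right is two-thirds across and two-thirds down within the content area.
x = 899 + 2 × 4860/3 = 899 + 3240.00 ≈ 4139
y = 557 + 2 × 3344/3 = 557 + 2229.33 ≈ 2786

(4139, 2786)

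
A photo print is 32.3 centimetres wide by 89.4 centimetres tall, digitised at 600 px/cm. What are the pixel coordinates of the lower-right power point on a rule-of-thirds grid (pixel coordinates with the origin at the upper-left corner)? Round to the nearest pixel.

In pixels the canvas is 32.3 × 600 = 19380 wide and 89.4 × 600 = 53640 tall.
The lower-right point is two-thirds across and two-thirds down:
x = 2 × 19380/3 ≈ 12920; y = 2 × 53640/3 ≈ 35760.

(12920, 35760)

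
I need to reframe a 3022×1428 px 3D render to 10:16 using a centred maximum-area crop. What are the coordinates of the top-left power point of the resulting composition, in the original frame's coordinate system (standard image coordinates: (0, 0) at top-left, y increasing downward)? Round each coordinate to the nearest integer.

3022/1428 > 10/16, so the 10:16 crop keeps the full height 1428 and trims width to 1428 × 10/16 = 892.50 px.
Left offset = (3022 − 892.50)/2 = 1064.75 px; top offset = 0.
Top-left is one-third across and one-third down within the crop:
x = 1064.75 + 1 × 892.50/3 ≈ 1362; y = 0.00 + 1 × 1428.00/3 ≈ 476.

(1362, 476)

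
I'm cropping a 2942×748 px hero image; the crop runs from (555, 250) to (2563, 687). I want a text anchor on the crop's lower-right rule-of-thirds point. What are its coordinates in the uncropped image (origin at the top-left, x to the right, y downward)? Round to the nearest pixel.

Crop width = 2563 − 555 = 2008 px; one third is 669.33 px.
Crop height = 687 − 250 = 437 px; one third is 145.67 px.
The lower-right point is two-thirds across and two-thirds down within the crop:
x = 555 + 2 × 669.33 ≈ 1894; y = 250 + 2 × 145.67 ≈ 541.

x = 1894 px, y = 541 px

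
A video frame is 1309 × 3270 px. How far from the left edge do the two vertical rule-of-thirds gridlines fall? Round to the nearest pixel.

x = 436 px and x = 873 px

1309 / 3 = 436.33, so the vertical lines sit at one and two thirds of 1309.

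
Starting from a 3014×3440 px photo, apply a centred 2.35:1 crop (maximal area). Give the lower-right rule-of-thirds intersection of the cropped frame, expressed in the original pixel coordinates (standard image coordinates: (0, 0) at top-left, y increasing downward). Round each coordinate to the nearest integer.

(2009, 1934)

3014/3440 < 2.35/1, so the 2.35:1 crop keeps the full width 3014 and trims height to 3014 × 1/2.35 = 1282.55 px.
Top offset = (3440 − 1282.55)/2 = 1078.72 px; left offset = 0.
Lower-right is two-thirds across and two-thirds down within the crop:
x = 0.00 + 2 × 3014.00/3 ≈ 2009; y = 1078.72 + 2 × 1282.55/3 ≈ 1934.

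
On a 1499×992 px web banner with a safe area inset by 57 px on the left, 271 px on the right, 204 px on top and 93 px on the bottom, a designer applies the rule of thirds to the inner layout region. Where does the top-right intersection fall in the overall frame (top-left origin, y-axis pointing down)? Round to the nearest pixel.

Content width = 1499 − 57 − 271 = 1171 px; content height = 992 − 204 − 93 = 695 px.
Top-right is two-thirds across and one-third down within the inner layout region.
x = 57 + 2 × 1171/3 = 57 + 780.67 ≈ 838
y = 204 + 1 × 695/3 = 204 + 231.67 ≈ 436

x = 838 px, y = 436 px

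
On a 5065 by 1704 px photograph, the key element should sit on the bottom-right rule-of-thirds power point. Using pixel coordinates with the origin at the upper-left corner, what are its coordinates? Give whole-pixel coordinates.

The bottom-right point sits two-thirds of the way across and two-thirds of the way down.
x = 2 × 5065/3 ≈ 3377; y = 2 × 1704/3 ≈ 1136.

x = 3377 px, y = 1136 px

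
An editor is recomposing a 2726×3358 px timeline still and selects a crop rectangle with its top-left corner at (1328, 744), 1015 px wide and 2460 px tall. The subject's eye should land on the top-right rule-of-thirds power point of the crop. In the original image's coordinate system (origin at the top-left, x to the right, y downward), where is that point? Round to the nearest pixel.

One third of the crop width 1015 is 338.33 px.
One third of the crop height 2460 is 820.00 px.
The top-right point is two-thirds across and one-third down within the crop:
x = 1328 + 2 × 338.33 ≈ 2005; y = 744 + 1 × 820.00 ≈ 1564.

x = 2005 px, y = 1564 px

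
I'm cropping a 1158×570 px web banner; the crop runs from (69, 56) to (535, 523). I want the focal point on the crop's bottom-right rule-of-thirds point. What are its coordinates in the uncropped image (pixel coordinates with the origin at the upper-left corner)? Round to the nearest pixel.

(380, 367)

Crop width = 535 − 69 = 466 px; one third is 155.33 px.
Crop height = 523 − 56 = 467 px; one third is 155.67 px.
The bottom-right point is two-thirds across and two-thirds down within the crop:
x = 69 + 2 × 155.33 ≈ 380; y = 56 + 2 × 155.67 ≈ 367.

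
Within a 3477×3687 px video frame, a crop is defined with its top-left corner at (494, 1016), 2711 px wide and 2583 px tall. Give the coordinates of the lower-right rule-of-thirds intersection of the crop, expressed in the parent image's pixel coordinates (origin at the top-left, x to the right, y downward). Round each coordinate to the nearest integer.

One third of the crop width 2711 is 903.67 px.
One third of the crop height 2583 is 861.00 px.
The lower-right point is two-thirds across and two-thirds down within the crop:
x = 494 + 2 × 903.67 ≈ 2301; y = 1016 + 2 × 861.00 ≈ 2738.

x = 2301 px, y = 2738 px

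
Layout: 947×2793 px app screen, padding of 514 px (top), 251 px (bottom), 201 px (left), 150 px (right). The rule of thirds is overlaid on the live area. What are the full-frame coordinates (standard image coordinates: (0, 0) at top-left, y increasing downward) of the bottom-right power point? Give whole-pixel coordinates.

Content width = 947 − 201 − 150 = 596 px; content height = 2793 − 514 − 251 = 2028 px.
Bottom-right is two-thirds across and two-thirds down within the live area.
x = 201 + 2 × 596/3 = 201 + 397.33 ≈ 598
y = 514 + 2 × 2028/3 = 514 + 1352.00 ≈ 1866

x = 598 px, y = 1866 px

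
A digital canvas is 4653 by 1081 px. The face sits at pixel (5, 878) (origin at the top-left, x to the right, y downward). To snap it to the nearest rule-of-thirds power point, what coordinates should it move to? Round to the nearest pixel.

Third lines: x ∈ {1551, 3102}, y ∈ {360, 721}.
5 is closer to x = 1551; 878 is closer to y = 721.
So the nearest intersection is the lower-left power point.

(1551, 721)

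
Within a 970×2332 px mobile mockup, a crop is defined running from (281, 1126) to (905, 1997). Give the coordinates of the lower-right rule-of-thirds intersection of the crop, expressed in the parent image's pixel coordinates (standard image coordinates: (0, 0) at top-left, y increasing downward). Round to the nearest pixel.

x = 697 px, y = 1707 px

Crop width = 905 − 281 = 624 px; one third is 208.00 px.
Crop height = 1997 − 1126 = 871 px; one third is 290.33 px.
The lower-right point is two-thirds across and two-thirds down within the crop:
x = 281 + 2 × 208.00 ≈ 697; y = 1126 + 2 × 290.33 ≈ 1707.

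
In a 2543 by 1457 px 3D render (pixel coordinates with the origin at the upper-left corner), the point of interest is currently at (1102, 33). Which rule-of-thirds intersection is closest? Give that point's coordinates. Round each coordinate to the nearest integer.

Third lines: x ∈ {848, 1695}, y ∈ {486, 971}.
1102 is closer to x = 848; 33 is closer to y = 486.
So the nearest intersection is the upper-left power point.

x = 848 px, y = 486 px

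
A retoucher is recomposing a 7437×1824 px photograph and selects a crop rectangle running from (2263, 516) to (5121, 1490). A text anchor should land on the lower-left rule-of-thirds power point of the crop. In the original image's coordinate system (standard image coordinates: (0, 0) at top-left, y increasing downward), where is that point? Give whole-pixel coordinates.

(3216, 1165)

Crop width = 5121 − 2263 = 2858 px; one third is 952.67 px.
Crop height = 1490 − 516 = 974 px; one third is 324.67 px.
The lower-left point is one-third across and two-thirds down within the crop:
x = 2263 + 1 × 952.67 ≈ 3216; y = 516 + 2 × 324.67 ≈ 1165.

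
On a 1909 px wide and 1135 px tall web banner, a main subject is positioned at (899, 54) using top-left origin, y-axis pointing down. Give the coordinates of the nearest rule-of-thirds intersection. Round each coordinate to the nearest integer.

Third lines: x ∈ {636, 1273}, y ∈ {378, 757}.
899 is closer to x = 636; 54 is closer to y = 378.
So the nearest intersection is the upper-left power point.

x = 636 px, y = 378 px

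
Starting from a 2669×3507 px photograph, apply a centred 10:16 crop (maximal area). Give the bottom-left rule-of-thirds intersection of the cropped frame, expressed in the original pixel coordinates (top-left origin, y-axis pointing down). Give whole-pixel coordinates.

x = 969 px, y = 2338 px

2669/3507 > 10/16, so the 10:16 crop keeps the full height 3507 and trims width to 3507 × 10/16 = 2191.88 px.
Left offset = (2669 − 2191.88)/2 = 238.56 px; top offset = 0.
Bottom-left is one-third across and two-thirds down within the crop:
x = 238.56 + 1 × 2191.88/3 ≈ 969; y = 0.00 + 2 × 3507.00/3 ≈ 2338.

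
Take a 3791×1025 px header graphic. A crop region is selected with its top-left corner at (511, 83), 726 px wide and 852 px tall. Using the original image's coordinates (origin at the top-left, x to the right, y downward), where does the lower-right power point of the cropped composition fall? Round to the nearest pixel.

(995, 651)

One third of the crop width 726 is 242.00 px.
One third of the crop height 852 is 284.00 px.
The lower-right point is two-thirds across and two-thirds down within the crop:
x = 511 + 2 × 242.00 ≈ 995; y = 83 + 2 × 284.00 ≈ 651.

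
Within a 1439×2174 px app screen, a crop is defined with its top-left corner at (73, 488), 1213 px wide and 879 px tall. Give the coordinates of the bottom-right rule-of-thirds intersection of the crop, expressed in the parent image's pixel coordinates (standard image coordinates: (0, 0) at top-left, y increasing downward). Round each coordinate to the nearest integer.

One third of the crop width 1213 is 404.33 px.
One third of the crop height 879 is 293.00 px.
The bottom-right point is two-thirds across and two-thirds down within the crop:
x = 73 + 2 × 404.33 ≈ 882; y = 488 + 2 × 293.00 ≈ 1074.

(882, 1074)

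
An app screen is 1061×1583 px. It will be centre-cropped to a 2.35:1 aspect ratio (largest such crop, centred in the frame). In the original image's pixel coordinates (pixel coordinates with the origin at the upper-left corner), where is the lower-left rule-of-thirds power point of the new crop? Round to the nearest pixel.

(354, 867)

1061/1583 < 2.35/1, so the 2.35:1 crop keeps the full width 1061 and trims height to 1061 × 1/2.35 = 451.49 px.
Top offset = (1583 − 451.49)/2 = 565.76 px; left offset = 0.
Lower-left is one-third across and two-thirds down within the crop:
x = 0.00 + 1 × 1061.00/3 ≈ 354; y = 565.76 + 2 × 451.49/3 ≈ 867.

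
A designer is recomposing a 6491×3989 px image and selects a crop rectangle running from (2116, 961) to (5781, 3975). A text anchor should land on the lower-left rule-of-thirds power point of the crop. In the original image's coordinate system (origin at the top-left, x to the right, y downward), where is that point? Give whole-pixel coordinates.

Crop width = 5781 − 2116 = 3665 px; one third is 1221.67 px.
Crop height = 3975 − 961 = 3014 px; one third is 1004.67 px.
The lower-left point is one-third across and two-thirds down within the crop:
x = 2116 + 1 × 1221.67 ≈ 3338; y = 961 + 2 × 1004.67 ≈ 2970.

(3338, 2970)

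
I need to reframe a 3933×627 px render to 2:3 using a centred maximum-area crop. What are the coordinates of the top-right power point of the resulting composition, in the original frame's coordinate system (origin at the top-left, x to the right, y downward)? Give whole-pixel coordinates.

(2036, 209)

3933/627 > 2/3, so the 2:3 crop keeps the full height 627 and trims width to 627 × 2/3 = 418.00 px.
Left offset = (3933 − 418.00)/2 = 1757.50 px; top offset = 0.
Top-right is two-thirds across and one-third down within the crop:
x = 1757.50 + 2 × 418.00/3 ≈ 2036; y = 0.00 + 1 × 627.00/3 ≈ 209.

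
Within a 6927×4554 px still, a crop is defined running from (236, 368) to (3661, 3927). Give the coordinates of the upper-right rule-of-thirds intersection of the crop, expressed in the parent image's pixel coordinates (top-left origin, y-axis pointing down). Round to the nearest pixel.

(2519, 1554)

Crop width = 3661 − 236 = 3425 px; one third is 1141.67 px.
Crop height = 3927 − 368 = 3559 px; one third is 1186.33 px.
The upper-right point is two-thirds across and one-third down within the crop:
x = 236 + 2 × 1141.67 ≈ 2519; y = 368 + 1 × 1186.33 ≈ 1554.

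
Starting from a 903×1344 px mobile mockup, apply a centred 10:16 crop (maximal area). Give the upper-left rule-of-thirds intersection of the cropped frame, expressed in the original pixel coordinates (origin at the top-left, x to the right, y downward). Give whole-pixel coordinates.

903/1344 > 10/16, so the 10:16 crop keeps the full height 1344 and trims width to 1344 × 10/16 = 840.00 px.
Left offset = (903 − 840.00)/2 = 31.50 px; top offset = 0.
Upper-left is one-third across and one-third down within the crop:
x = 31.50 + 1 × 840.00/3 ≈ 312; y = 0.00 + 1 × 1344.00/3 ≈ 448.

(312, 448)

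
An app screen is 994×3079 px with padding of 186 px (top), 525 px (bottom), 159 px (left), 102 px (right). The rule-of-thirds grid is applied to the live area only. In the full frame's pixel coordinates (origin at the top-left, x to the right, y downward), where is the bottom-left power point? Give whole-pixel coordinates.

Content width = 994 − 159 − 102 = 733 px; content height = 3079 − 186 − 525 = 2368 px.
Bottom-left is one-third across and two-thirds down within the live area.
x = 159 + 1 × 733/3 = 159 + 244.33 ≈ 403
y = 186 + 2 × 2368/3 = 186 + 1578.67 ≈ 1765

(403, 1765)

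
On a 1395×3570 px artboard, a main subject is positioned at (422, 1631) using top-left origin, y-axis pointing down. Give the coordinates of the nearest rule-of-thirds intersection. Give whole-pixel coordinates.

x = 465 px, y = 1190 px

Third lines: x ∈ {465, 930}, y ∈ {1190, 2380}.
422 is closer to x = 465; 1631 is closer to y = 1190.
So the nearest intersection is the upper-left power point.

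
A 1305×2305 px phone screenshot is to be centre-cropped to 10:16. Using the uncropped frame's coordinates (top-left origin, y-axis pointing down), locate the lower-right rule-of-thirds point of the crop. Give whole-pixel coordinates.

1305/2305 < 10/16, so the 10:16 crop keeps the full width 1305 and trims height to 1305 × 16/10 = 2088.00 px.
Top offset = (2305 − 2088.00)/2 = 108.50 px; left offset = 0.
Lower-right is two-thirds across and two-thirds down within the crop:
x = 0.00 + 2 × 1305.00/3 ≈ 870; y = 108.50 + 2 × 2088.00/3 ≈ 1501.

(870, 1501)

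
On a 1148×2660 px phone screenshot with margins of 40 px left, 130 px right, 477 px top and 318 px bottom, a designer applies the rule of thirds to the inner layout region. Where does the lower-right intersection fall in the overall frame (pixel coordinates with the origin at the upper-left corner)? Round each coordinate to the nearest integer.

Content width = 1148 − 40 − 130 = 978 px; content height = 2660 − 477 − 318 = 1865 px.
Lower-right is two-thirds across and two-thirds down within the inner layout region.
x = 40 + 2 × 978/3 = 40 + 652.00 ≈ 692
y = 477 + 2 × 1865/3 = 477 + 1243.33 ≈ 1720

(692, 1720)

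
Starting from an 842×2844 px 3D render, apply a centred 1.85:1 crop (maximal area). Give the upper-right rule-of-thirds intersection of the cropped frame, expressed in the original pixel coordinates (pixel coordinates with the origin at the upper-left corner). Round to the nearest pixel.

x = 561 px, y = 1346 px

842/2844 < 1.85/1, so the 1.85:1 crop keeps the full width 842 and trims height to 842 × 1/1.85 = 455.14 px.
Top offset = (2844 − 455.14)/2 = 1194.43 px; left offset = 0.
Upper-right is two-thirds across and one-third down within the crop:
x = 0.00 + 2 × 842.00/3 ≈ 561; y = 1194.43 + 1 × 455.14/3 ≈ 1346.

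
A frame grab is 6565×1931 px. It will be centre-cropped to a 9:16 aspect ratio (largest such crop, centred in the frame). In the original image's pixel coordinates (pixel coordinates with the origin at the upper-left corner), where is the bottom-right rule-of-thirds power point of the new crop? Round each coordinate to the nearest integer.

6565/1931 > 9/16, so the 9:16 crop keeps the full height 1931 and trims width to 1931 × 9/16 = 1086.19 px.
Left offset = (6565 − 1086.19)/2 = 2739.41 px; top offset = 0.
Bottom-right is two-thirds across and two-thirds down within the crop:
x = 2739.41 + 2 × 1086.19/3 ≈ 3464; y = 0.00 + 2 × 1931.00/3 ≈ 1287.

x = 3464 px, y = 1287 px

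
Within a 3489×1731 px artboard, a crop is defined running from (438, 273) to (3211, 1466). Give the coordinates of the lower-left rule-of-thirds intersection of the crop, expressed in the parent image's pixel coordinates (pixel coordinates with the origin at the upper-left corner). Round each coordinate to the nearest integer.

Crop width = 3211 − 438 = 2773 px; one third is 924.33 px.
Crop height = 1466 − 273 = 1193 px; one third is 397.67 px.
The lower-left point is one-third across and two-thirds down within the crop:
x = 438 + 1 × 924.33 ≈ 1362; y = 273 + 2 × 397.67 ≈ 1068.

(1362, 1068)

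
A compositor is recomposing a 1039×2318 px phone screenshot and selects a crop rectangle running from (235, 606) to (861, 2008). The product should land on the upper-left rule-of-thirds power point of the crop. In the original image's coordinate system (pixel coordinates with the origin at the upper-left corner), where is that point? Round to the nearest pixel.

x = 444 px, y = 1073 px

Crop width = 861 − 235 = 626 px; one third is 208.67 px.
Crop height = 2008 − 606 = 1402 px; one third is 467.33 px.
The upper-left point is one-third across and one-third down within the crop:
x = 235 + 1 × 208.67 ≈ 444; y = 606 + 1 × 467.33 ≈ 1073.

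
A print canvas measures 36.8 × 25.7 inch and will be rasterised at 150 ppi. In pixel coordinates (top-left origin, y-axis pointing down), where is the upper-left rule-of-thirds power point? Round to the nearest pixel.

(1840, 1285)

In pixels the canvas is 36.8 × 150 = 5520 wide and 25.7 × 150 = 3855 tall.
The upper-left point is one-third across and one-third down:
x = 1 × 5520/3 ≈ 1840; y = 1 × 3855/3 ≈ 1285.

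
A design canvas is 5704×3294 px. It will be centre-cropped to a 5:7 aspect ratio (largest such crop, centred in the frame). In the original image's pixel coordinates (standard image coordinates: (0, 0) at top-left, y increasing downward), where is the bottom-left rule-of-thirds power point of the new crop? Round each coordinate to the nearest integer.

5704/3294 > 5/7, so the 5:7 crop keeps the full height 3294 and trims width to 3294 × 5/7 = 2352.86 px.
Left offset = (5704 − 2352.86)/2 = 1675.57 px; top offset = 0.
Bottom-left is one-third across and two-thirds down within the crop:
x = 1675.57 + 1 × 2352.86/3 ≈ 2460; y = 0.00 + 2 × 3294.00/3 ≈ 2196.

x = 2460 px, y = 2196 px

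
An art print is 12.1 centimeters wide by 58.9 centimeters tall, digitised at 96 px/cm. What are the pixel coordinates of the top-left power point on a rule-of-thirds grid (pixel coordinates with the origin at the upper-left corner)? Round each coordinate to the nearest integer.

In pixels the canvas is 12.1 × 96 = 1161.6 wide and 58.9 × 96 = 5654.4 tall.
The top-left point is one-third across and one-third down:
x = 1 × 1161.6/3 ≈ 387; y = 1 × 5654.4/3 ≈ 1885.

x = 387 px, y = 1885 px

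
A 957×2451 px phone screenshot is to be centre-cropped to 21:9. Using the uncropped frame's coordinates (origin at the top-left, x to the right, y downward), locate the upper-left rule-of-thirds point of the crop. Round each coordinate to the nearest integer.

957/2451 < 21/9, so the 21:9 crop keeps the full width 957 and trims height to 957 × 9/21 = 410.14 px.
Top offset = (2451 − 410.14)/2 = 1020.43 px; left offset = 0.
Upper-left is one-third across and one-third down within the crop:
x = 0.00 + 1 × 957.00/3 ≈ 319; y = 1020.43 + 1 × 410.14/3 ≈ 1157.

(319, 1157)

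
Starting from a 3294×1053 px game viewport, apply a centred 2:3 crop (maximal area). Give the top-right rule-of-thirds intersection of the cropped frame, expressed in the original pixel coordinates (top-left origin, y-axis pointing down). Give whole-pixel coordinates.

3294/1053 > 2/3, so the 2:3 crop keeps the full height 1053 and trims width to 1053 × 2/3 = 702.00 px.
Left offset = (3294 − 702.00)/2 = 1296.00 px; top offset = 0.
Top-right is two-thirds across and one-third down within the crop:
x = 1296.00 + 2 × 702.00/3 ≈ 1764; y = 0.00 + 1 × 1053.00/3 ≈ 351.

(1764, 351)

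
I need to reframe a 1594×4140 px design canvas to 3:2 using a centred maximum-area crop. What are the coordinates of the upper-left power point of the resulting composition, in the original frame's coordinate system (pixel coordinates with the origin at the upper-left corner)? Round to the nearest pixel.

(531, 1893)

1594/4140 < 3/2, so the 3:2 crop keeps the full width 1594 and trims height to 1594 × 2/3 = 1062.67 px.
Top offset = (4140 − 1062.67)/2 = 1538.67 px; left offset = 0.
Upper-left is one-third across and one-third down within the crop:
x = 0.00 + 1 × 1594.00/3 ≈ 531; y = 1538.67 + 1 × 1062.67/3 ≈ 1893.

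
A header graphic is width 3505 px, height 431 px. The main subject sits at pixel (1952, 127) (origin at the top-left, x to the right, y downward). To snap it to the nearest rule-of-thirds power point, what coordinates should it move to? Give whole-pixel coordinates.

Third lines: x ∈ {1168, 2337}, y ∈ {144, 287}.
1952 is closer to x = 2337; 127 is closer to y = 144.
So the nearest intersection is the upper-right power point.

(2337, 144)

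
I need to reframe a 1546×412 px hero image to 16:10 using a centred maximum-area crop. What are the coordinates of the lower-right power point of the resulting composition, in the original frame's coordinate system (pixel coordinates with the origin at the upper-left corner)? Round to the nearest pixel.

x = 883 px, y = 275 px

1546/412 > 16/10, so the 16:10 crop keeps the full height 412 and trims width to 412 × 16/10 = 659.20 px.
Left offset = (1546 − 659.20)/2 = 443.40 px; top offset = 0.
Lower-right is two-thirds across and two-thirds down within the crop:
x = 443.40 + 2 × 659.20/3 ≈ 883; y = 0.00 + 2 × 412.00/3 ≈ 275.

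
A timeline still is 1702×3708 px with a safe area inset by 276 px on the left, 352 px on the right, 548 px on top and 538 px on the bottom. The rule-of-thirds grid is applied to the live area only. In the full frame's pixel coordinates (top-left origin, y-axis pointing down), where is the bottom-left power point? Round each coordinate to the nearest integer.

(634, 2296)

Content width = 1702 − 276 − 352 = 1074 px; content height = 3708 − 548 − 538 = 2622 px.
Bottom-left is one-third across and two-thirds down within the live area.
x = 276 + 1 × 1074/3 = 276 + 358.00 ≈ 634
y = 548 + 2 × 2622/3 = 548 + 1748.00 ≈ 2296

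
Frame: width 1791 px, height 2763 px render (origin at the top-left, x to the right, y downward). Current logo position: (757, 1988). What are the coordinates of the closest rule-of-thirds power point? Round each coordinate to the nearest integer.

Third lines: x ∈ {597, 1194}, y ∈ {921, 1842}.
757 is closer to x = 597; 1988 is closer to y = 1842.
So the nearest intersection is the lower-left power point.

(597, 1842)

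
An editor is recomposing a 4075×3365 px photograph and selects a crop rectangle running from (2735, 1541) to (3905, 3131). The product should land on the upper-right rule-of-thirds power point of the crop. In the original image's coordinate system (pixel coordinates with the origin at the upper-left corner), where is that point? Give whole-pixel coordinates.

x = 3515 px, y = 2071 px

Crop width = 3905 − 2735 = 1170 px; one third is 390.00 px.
Crop height = 3131 − 1541 = 1590 px; one third is 530.00 px.
The upper-right point is two-thirds across and one-third down within the crop:
x = 2735 + 2 × 390.00 ≈ 3515; y = 1541 + 1 × 530.00 ≈ 2071.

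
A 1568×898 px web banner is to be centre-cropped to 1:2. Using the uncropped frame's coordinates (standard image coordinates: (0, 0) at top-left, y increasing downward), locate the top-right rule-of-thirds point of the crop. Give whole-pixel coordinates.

1568/898 > 1/2, so the 1:2 crop keeps the full height 898 and trims width to 898 × 1/2 = 449.00 px.
Left offset = (1568 − 449.00)/2 = 559.50 px; top offset = 0.
Top-right is two-thirds across and one-third down within the crop:
x = 559.50 + 2 × 449.00/3 ≈ 859; y = 0.00 + 1 × 898.00/3 ≈ 299.

x = 859 px, y = 299 px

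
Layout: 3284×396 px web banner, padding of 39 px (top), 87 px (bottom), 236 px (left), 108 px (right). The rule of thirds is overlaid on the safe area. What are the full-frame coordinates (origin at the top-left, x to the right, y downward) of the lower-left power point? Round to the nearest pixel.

Content width = 3284 − 236 − 108 = 2940 px; content height = 396 − 39 − 87 = 270 px.
Lower-left is one-third across and two-thirds down within the safe area.
x = 236 + 1 × 2940/3 = 236 + 980.00 ≈ 1216
y = 39 + 2 × 270/3 = 39 + 180.00 ≈ 219

(1216, 219)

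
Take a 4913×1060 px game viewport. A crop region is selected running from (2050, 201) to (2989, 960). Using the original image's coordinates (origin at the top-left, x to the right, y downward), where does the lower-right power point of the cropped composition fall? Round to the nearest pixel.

(2676, 707)

Crop width = 2989 − 2050 = 939 px; one third is 313.00 px.
Crop height = 960 − 201 = 759 px; one third is 253.00 px.
The lower-right point is two-thirds across and two-thirds down within the crop:
x = 2050 + 2 × 313.00 ≈ 2676; y = 201 + 2 × 253.00 ≈ 707.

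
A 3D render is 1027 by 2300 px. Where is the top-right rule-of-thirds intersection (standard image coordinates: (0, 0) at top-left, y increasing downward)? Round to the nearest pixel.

x = 685 px, y = 767 px

The top-right point sits two-thirds of the way across and one-third of the way down.
x = 2 × 1027/3 ≈ 685; y = 1 × 2300/3 ≈ 767.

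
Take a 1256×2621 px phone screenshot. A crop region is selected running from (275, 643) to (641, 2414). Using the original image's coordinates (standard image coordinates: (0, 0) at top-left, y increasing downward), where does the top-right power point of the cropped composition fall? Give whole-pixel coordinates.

Crop width = 641 − 275 = 366 px; one third is 122.00 px.
Crop height = 2414 − 643 = 1771 px; one third is 590.33 px.
The top-right point is two-thirds across and one-third down within the crop:
x = 275 + 2 × 122.00 ≈ 519; y = 643 + 1 × 590.33 ≈ 1233.

x = 519 px, y = 1233 px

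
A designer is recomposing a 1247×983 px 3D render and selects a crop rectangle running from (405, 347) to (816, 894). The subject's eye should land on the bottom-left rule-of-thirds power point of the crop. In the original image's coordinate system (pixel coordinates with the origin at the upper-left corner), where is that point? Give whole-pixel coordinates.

Crop width = 816 − 405 = 411 px; one third is 137.00 px.
Crop height = 894 − 347 = 547 px; one third is 182.33 px.
The bottom-left point is one-third across and two-thirds down within the crop:
x = 405 + 1 × 137.00 ≈ 542; y = 347 + 2 × 182.33 ≈ 712.

x = 542 px, y = 712 px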